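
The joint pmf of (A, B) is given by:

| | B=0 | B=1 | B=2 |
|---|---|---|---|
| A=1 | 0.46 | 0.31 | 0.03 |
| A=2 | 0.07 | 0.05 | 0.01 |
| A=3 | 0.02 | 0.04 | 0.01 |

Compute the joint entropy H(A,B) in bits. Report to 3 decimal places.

H(A,B) = −Σ p(x,y)·log₂ p(x,y) over all 9 cells.
  cell (1,0): −0.46·log₂0.46 = 0.5153
  cell (1,1): −0.31·log₂0.31 = 0.5238
  cell (1,2): −0.03·log₂0.03 = 0.1518
  cell (2,0): −0.07·log₂0.07 = 0.2686
  cell (2,1): −0.05·log₂0.05 = 0.2161
  cell (2,2): −0.01·log₂0.01 = 0.0664
  cell (3,0): −0.02·log₂0.02 = 0.1129
  cell (3,1): −0.04·log₂0.04 = 0.1858
  cell (3,2): −0.01·log₂0.01 = 0.0664
Sum = 2.107 bits.

2.107 bits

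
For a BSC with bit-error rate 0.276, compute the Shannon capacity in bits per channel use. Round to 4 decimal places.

Binary symmetric channel: C = 1 − h₂(ε) where h₂ is the binary entropy function.
h₂(0.276) = −0.276·log₂0.276 − 0.724·log₂0.724 = 0.8499.
C = 1 − 0.8499 = 0.1501 bits per channel use.

0.1501 bits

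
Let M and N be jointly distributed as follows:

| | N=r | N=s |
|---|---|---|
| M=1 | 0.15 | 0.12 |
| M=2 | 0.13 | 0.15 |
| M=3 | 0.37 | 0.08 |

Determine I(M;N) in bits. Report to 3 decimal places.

0.084 bits

Marginals: p(M) = (0.2700, 0.2800, 0.4500), p(N) = (0.6500, 0.3500).
I(M;N) = Σ p(x,y)·log₂[p(x,y)/(p(x)p(y))].
  (1,r): 0.15·log₂(0.8547) = -0.0340
  (1,s): 0.12·log₂(1.2698) = 0.0414
  (2,r): 0.13·log₂(0.7143) = -0.0631
  (2,s): 0.15·log₂(1.5306) = 0.0921
  (3,r): 0.37·log₂(1.2650) = 0.1255
  (3,s): 0.08·log₂(0.5079) = -0.0782
Sum = 0.084 bits.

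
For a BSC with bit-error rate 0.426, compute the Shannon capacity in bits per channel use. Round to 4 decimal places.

0.0159 bits

Binary symmetric channel: C = 1 − h₂(ε) where h₂ is the binary entropy function.
h₂(0.426) = −0.426·log₂0.426 − 0.574·log₂0.574 = 0.9841.
C = 1 − 0.9841 = 0.0159 bits per channel use.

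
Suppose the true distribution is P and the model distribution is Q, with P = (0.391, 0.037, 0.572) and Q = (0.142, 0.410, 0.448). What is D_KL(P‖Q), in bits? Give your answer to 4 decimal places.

D(P‖Q) = Σ p·log₂(p/q).
  0.391·log₂(0.391/0.142) = 0.57136
  0.037·log₂(0.037/0.410) = -0.12839
  0.572·log₂(0.572/0.448) = 0.20164
D(P‖Q) = 0.6446 bits.

0.6446 bits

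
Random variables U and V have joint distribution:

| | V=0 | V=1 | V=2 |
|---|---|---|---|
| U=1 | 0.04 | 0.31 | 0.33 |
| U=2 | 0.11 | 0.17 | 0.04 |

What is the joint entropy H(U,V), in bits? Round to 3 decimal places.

2.208 bits

H(U,V) = −Σ p(x,y)·log₂ p(x,y) over all 6 cells.
  cell (1,0): −0.04·log₂0.04 = 0.1858
  cell (1,1): −0.31·log₂0.31 = 0.5238
  cell (1,2): −0.33·log₂0.33 = 0.5278
  cell (2,0): −0.11·log₂0.11 = 0.3503
  cell (2,1): −0.17·log₂0.17 = 0.4346
  cell (2,2): −0.04·log₂0.04 = 0.1858
Sum = 2.208 bits.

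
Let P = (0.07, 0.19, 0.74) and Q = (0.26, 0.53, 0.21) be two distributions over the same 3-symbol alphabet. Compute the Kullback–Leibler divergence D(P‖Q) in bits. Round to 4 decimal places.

0.9310 bits

D(P‖Q) = Σ p·log₂(p/q).
  0.07·log₂(0.07/0.26) = -0.13252
  0.19·log₂(0.19/0.53) = -0.28120
  0.74·log₂(0.74/0.21) = 1.34468
D(P‖Q) = 0.9310 bits.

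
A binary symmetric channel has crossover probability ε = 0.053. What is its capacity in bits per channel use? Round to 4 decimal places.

0.7010 bits

Binary symmetric channel: C = 1 − h₂(ε) where h₂ is the binary entropy function.
h₂(0.053) = −0.053·log₂0.053 − 0.947·log₂0.947 = 0.2990.
C = 1 − 0.2990 = 0.7010 bits per channel use.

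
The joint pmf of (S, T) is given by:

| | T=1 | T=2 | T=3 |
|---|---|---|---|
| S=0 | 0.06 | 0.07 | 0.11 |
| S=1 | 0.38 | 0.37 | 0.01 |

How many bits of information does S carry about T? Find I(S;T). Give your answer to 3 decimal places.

Marginals: p(S) = (0.2400, 0.7600), p(T) = (0.4400, 0.4400, 0.1200).
I(S;T) = Σ p(x,y)·log₂[p(x,y)/(p(x)p(y))].
  (0,1): 0.06·log₂(0.5682) = -0.0489
  (0,2): 0.07·log₂(0.6629) = -0.0415
  (0,3): 0.11·log₂(3.8194) = 0.2127
  (1,1): 0.38·log₂(1.1364) = 0.0701
  (1,2): 0.37·log₂(1.1065) = 0.0540
  (1,3): 0.01·log₂(0.1096) = -0.0319
Sum = 0.214 bits.

0.214 bits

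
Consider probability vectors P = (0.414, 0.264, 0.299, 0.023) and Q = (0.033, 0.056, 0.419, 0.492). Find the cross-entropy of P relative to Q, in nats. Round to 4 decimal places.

H(P,Q) = −Σ p·ln q.
  −0.414·ln(0.033) = 1.41226
  −0.264·ln(0.056) = 0.76095
  −0.299·ln(0.419) = 0.26010
  −0.023·ln(0.492) = 0.01631
H(P,Q) = 2.4496 nats.

2.4496 nats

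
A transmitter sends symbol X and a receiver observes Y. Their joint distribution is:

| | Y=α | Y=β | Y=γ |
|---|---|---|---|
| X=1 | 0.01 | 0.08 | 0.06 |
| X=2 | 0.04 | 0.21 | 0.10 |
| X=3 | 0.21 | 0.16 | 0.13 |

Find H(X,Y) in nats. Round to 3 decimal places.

1.990 nats

H(X,Y) = −Σ p(x,y)·ln p(x,y) over all 9 cells.
  cell (1,α): −0.01·ln0.01 = 0.0461
  cell (1,β): −0.08·ln0.08 = 0.2021
  cell (1,γ): −0.06·ln0.06 = 0.1688
  cell (2,α): −0.04·ln0.04 = 0.1288
  cell (2,β): −0.21·ln0.21 = 0.3277
  cell (2,γ): −0.10·ln0.10 = 0.2303
  cell (3,α): −0.21·ln0.21 = 0.3277
  cell (3,β): −0.16·ln0.16 = 0.2932
  cell (3,γ): −0.13·ln0.13 = 0.2652
Sum = 1.990 nats.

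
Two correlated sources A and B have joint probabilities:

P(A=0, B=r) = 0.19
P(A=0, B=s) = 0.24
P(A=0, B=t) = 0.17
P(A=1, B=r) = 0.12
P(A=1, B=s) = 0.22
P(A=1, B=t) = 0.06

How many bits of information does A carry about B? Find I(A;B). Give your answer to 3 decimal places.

0.023 bits

Marginals: p(A) = (0.6000, 0.4000), p(B) = (0.3100, 0.4600, 0.2300).
I(A;B) = H(A) + H(B) − H(A,B).
H(A) = 0.9710, H(B) = 1.5268, H(A,B) = 2.4751.
I(A;B) = 0.9710 + 1.5268 − 2.4751 = 0.023 bits.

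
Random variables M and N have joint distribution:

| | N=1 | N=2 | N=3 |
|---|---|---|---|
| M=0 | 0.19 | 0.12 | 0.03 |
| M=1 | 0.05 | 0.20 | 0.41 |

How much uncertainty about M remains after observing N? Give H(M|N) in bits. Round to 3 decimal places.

0.641 bits

Marginals: p(M) = (0.3400, 0.6600), p(N) = (0.2400, 0.3200, 0.4400).
H(M|N) = Σ p(N) · H(M|N=·).
  N=1: p=0.2400, H(M|N=1) = 0.7383
  N=2: p=0.3200, H(M|N=2) = 0.9544
  N=3: p=0.4400, H(M|N=3) = 0.3591
Weighted sum = 0.641 bits.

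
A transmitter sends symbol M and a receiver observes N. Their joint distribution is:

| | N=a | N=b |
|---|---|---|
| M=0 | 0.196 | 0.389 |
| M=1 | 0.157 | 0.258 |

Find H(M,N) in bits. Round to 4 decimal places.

1.9143 bits

H(M,N) = −Σ p(x,y)·log₂ p(x,y) over all 4 cells.
  cell (0,a): −0.196·log₂0.196 = 0.46081
  cell (0,b): −0.389·log₂0.389 = 0.52988
  cell (1,a): −0.157·log₂0.157 = 0.41937
  cell (1,b): −0.258·log₂0.258 = 0.50428
Sum = 1.9143 bits.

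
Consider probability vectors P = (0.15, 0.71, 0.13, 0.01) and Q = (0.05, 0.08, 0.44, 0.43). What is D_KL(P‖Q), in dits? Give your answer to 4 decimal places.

D(P‖Q) = Σ p·log₁₀(p/q).
  0.15·log₁₀(0.15/0.05) = 0.07157
  0.71·log₁₀(0.71/0.08) = 0.67320
  0.13·log₁₀(0.13/0.44) = -0.06884
  0.01·log₁₀(0.01/0.43) = -0.01633
D(P‖Q) = 0.6596 dits.

0.6596 dits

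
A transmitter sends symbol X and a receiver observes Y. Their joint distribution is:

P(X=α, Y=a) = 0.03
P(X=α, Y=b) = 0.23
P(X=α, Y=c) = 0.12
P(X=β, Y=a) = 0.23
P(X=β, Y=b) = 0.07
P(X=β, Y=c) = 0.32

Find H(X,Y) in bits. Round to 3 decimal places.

H(X,Y) = −Σ p(x,y)·log₂ p(x,y) over all 6 cells.
  cell (α,a): −0.03·log₂0.03 = 0.1518
  cell (α,b): −0.23·log₂0.23 = 0.4877
  cell (α,c): −0.12·log₂0.12 = 0.3671
  cell (β,a): −0.23·log₂0.23 = 0.4877
  cell (β,b): −0.07·log₂0.07 = 0.2686
  cell (β,c): −0.32·log₂0.32 = 0.5260
Sum = 2.289 bits.

2.289 bits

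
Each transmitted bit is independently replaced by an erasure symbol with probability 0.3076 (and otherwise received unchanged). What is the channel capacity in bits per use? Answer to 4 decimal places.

Binary erasure channel: capacity C = 1 − ε.
C = 1 − 0.3076 = 0.6924 bits per channel use.

0.6924 bits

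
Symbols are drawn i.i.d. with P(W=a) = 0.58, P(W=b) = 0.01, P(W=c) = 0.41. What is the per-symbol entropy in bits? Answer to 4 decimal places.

H(W) = −Σ p·log₂ p.
  −(0.58)·log₂(0.58) = 0.45581
  −(0.01)·log₂(0.01) = 0.06644
  −(0.41)·log₂(0.41) = 0.52738
Sum: 0.45581 + 0.06644 + 0.52738 = 1.0496 bits.

1.0496 bits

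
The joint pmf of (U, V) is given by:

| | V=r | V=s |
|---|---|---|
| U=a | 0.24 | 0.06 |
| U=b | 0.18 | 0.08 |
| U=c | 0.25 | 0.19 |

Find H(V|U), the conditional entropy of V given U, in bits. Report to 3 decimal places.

0.882 bits

Chain rule: H(V|U) = H(U,V) − H(U).
Marginals: p(U) = (0.3000, 0.2600, 0.4400), p(V) = (0.6700, 0.3300).
H(U,V) = 2.4297 bits; H(U) = 1.5475 bits.
H(V|U) = 2.4297 − 1.5475 = 0.882 bits.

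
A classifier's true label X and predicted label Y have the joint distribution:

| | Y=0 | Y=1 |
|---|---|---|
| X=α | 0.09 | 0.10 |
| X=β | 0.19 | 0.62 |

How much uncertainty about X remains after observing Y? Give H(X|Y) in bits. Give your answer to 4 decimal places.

0.6722 bits

Chain rule: H(X|Y) = H(X,Y) − H(Y).
Marginals: p(X) = (0.1900, 0.8100), p(Y) = (0.2800, 0.7200).
H(X,Y) = 1.5277 bits; H(Y) = 0.8555 bits.
H(X|Y) = 1.5277 − 0.8555 = 0.6722 bits.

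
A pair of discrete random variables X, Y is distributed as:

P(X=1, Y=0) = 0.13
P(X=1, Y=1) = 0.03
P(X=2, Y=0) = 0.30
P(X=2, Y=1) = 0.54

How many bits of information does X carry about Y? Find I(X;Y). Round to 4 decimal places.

Marginals: p(X) = (0.1600, 0.8400), p(Y) = (0.4300, 0.5700).
I(X;Y) = H(X) + H(Y) − H(X,Y).
H(X) = 0.6343, H(Y) = 0.9858, H(X,Y) = 1.5355.
I(X;Y) = 0.6343 + 0.9858 − 1.5355 = 0.0846 bits.

0.0846 bits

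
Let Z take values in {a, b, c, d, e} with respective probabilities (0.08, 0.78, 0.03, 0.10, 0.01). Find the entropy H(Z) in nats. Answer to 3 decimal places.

0.777 nats

H(Z) = −Σ p·ln p.
  −(0.08)·ln(0.08) = 0.2021
  −(0.78)·ln(0.78) = 0.1938
  −(0.03)·ln(0.03) = 0.1052
  −(0.10)·ln(0.10) = 0.2303
  −(0.01)·ln(0.01) = 0.0461
Sum: 0.2021 + 0.1938 + 0.1052 + 0.2303 + 0.0461 = 0.777 nats.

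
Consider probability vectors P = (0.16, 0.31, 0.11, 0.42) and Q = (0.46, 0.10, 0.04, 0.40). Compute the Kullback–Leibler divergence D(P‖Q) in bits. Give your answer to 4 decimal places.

D(P‖Q) = Σ p·log₂(p/q).
  0.16·log₂(0.16/0.46) = -0.24377
  0.31·log₂(0.31/0.10) = 0.50600
  0.11·log₂(0.11/0.04) = 0.16054
  0.42·log₂(0.42/0.40) = 0.02956
D(P‖Q) = 0.4523 bits.

0.4523 bits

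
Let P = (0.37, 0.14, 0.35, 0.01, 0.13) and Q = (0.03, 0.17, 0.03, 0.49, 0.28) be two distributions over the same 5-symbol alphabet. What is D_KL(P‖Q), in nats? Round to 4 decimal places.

D(P‖Q) = Σ p·ln(p/q).
  0.37·ln(0.37/0.03) = 0.92955
  0.14·ln(0.14/0.17) = -0.02718
  0.35·ln(0.35/0.03) = 0.85986
  0.01·ln(0.01/0.49) = -0.03892
  0.13·ln(0.13/0.28) = -0.09974
D(P‖Q) = 1.6236 nats.

1.6236 nats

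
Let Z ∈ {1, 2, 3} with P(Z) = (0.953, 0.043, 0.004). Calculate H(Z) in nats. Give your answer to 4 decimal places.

H(Z) = −Σ p·ln p.
  −(0.953)·ln(0.953) = 0.04588
  −(0.043)·ln(0.043) = 0.13530
  −(0.004)·ln(0.004) = 0.02209
Sum: 0.04588 + 0.13530 + 0.02209 = 0.2033 nats.

0.2033 nats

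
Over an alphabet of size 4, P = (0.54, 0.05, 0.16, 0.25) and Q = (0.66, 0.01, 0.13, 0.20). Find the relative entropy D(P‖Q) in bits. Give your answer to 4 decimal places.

0.0882 bits

D(P‖Q) = Σ p·log₂(p/q).
  0.54·log₂(0.54/0.66) = -0.15633
  0.05·log₂(0.05/0.01) = 0.11610
  0.16·log₂(0.16/0.13) = 0.04793
  0.25·log₂(0.25/0.20) = 0.08048
D(P‖Q) = 0.0882 bits.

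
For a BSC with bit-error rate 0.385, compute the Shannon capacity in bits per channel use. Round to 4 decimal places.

0.0385 bits

Binary symmetric channel: C = 1 − h₂(ε) where h₂ is the binary entropy function.
h₂(0.385) = −0.385·log₂0.385 − 0.615·log₂0.615 = 0.9615.
C = 1 − 0.9615 = 0.0385 bits per channel use.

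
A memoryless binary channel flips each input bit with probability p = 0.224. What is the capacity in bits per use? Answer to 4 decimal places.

Binary symmetric channel: C = 1 − h₂(ε) where h₂ is the binary entropy function.
h₂(0.224) = −0.224·log₂0.224 − 0.776·log₂0.776 = 0.7674.
C = 1 − 0.7674 = 0.2326 bits per channel use.

0.2326 bits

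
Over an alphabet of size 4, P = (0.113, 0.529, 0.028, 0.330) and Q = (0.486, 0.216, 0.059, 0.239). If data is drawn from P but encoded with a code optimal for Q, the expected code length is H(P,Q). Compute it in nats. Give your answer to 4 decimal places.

H(P,Q) = −Σ p·ln q.
  −0.113·ln(0.486) = 0.08153
  −0.529·ln(0.216) = 0.81068
  −0.028·ln(0.059) = 0.07925
  −0.330·ln(0.239) = 0.47233
H(P,Q) = 1.4438 nats.

1.4438 nats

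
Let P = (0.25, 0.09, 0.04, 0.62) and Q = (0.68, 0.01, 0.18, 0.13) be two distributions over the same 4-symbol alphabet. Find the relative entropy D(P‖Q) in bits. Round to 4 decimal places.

1.2349 bits

D(P‖Q) = Σ p·log₂(p/q).
  0.25·log₂(0.25/0.68) = -0.36090
  0.09·log₂(0.09/0.01) = 0.28529
  0.04·log₂(0.04/0.18) = -0.08680
  0.62·log₂(0.62/0.13) = 1.39733
D(P‖Q) = 1.2349 bits.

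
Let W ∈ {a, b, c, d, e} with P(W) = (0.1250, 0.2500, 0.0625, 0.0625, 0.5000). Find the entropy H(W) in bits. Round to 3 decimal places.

H(W) = −Σ p·log₂ p.
  −(0.1250)·log₂(0.1250) = 0.3750
  −(0.2500)·log₂(0.2500) = 0.5000
  −(0.0625)·log₂(0.0625) = 0.2500
  −(0.0625)·log₂(0.0625) = 0.2500
  −(0.5000)·log₂(0.5000) = 0.5000
Sum: 0.3750 + 0.5000 + 0.2500 + 0.2500 + 0.5000 = 1.875 bits.

1.875 bits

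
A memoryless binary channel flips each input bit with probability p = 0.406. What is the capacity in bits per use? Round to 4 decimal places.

0.0256 bits

Binary symmetric channel: C = 1 − h₂(ε) where h₂ is the binary entropy function.
h₂(0.406) = −0.406·log₂0.406 − 0.594·log₂0.594 = 0.9744.
C = 1 − 0.9744 = 0.0256 bits per channel use.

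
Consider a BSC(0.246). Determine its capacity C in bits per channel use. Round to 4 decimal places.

0.1951 bits

Binary symmetric channel: C = 1 − h₂(ε) where h₂ is the binary entropy function.
h₂(0.246) = −0.246·log₂0.246 − 0.754·log₂0.754 = 0.8049.
C = 1 − 0.8049 = 0.1951 bits per channel use.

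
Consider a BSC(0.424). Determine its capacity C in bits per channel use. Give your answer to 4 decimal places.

Binary symmetric channel: C = 1 − h₂(ε) where h₂ is the binary entropy function.
h₂(0.424) = −0.424·log₂0.424 − 0.576·log₂0.576 = 0.9833.
C = 1 − 0.9833 = 0.0167 bits per channel use.

0.0167 bits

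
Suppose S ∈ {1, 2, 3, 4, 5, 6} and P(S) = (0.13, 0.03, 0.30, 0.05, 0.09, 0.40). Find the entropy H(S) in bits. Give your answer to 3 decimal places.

2.113 bits

H(S) = −Σ p·log₂ p.
  −(0.13)·log₂(0.13) = 0.3826
  −(0.03)·log₂(0.03) = 0.1518
  −(0.30)·log₂(0.30) = 0.5211
  −(0.05)·log₂(0.05) = 0.2161
  −(0.09)·log₂(0.09) = 0.3127
  −(0.40)·log₂(0.40) = 0.5288
Sum: 0.3826 + 0.1518 + 0.5211 + 0.2161 + 0.3127 + 0.5288 = 2.113 bits.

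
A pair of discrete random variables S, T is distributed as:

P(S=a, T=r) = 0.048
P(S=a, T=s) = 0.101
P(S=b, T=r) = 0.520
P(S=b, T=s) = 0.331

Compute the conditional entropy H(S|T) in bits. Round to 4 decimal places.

0.5763 bits

Marginals: p(S) = (0.1490, 0.8510), p(T) = (0.5680, 0.4320).
H(S|T) = Σ p(T) · H(S|T=·).
  T=r: p=0.5680, H(S|T=r) = 0.4179
  T=s: p=0.4320, H(S|T=s) = 0.7846
Weighted sum = 0.5763 bits.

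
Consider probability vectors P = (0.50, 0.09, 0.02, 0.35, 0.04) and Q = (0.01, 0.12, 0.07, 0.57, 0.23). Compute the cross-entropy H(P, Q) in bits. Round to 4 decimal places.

4.0426 bits

H(P,Q) = −Σ p·log₂ q.
  −0.50·log₂(0.01) = 3.32193
  −0.09·log₂(0.12) = 0.27530
  −0.02·log₂(0.07) = 0.07673
  −0.35·log₂(0.57) = 0.28384
  −0.04·log₂(0.23) = 0.08481
H(P,Q) = 4.0426 bits.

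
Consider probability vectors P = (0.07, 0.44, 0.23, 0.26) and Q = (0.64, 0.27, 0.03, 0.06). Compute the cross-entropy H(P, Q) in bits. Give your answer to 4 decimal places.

H(P,Q) = −Σ p·log₂ q.
  −0.07·log₂(0.64) = 0.04507
  −0.44·log₂(0.27) = 0.83115
  −0.23·log₂(0.03) = 1.16355
  −0.26·log₂(0.06) = 1.05531
H(P,Q) = 3.0951 bits.

3.0951 bits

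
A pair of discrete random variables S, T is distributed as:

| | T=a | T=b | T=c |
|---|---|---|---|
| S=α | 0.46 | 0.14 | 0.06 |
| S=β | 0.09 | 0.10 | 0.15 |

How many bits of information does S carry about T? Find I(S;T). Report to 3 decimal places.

0.155 bits

Marginals: p(S) = (0.6600, 0.3400), p(T) = (0.5500, 0.2400, 0.2100).
I(S;T) = H(S) + H(T) − H(S,T).
H(S) = 0.9248, H(T) = 1.4413, H(S,T) = 2.2114.
I(S;T) = 0.9248 + 1.4413 − 2.2114 = 0.155 bits.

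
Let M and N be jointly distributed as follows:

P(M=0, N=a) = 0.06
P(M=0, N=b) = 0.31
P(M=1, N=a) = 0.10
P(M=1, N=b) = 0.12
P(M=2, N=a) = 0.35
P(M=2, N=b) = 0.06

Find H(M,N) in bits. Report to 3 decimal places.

2.240 bits

H(M,N) = −Σ p(x,y)·log₂ p(x,y) over all 6 cells.
  cell (0,a): −0.06·log₂0.06 = 0.2435
  cell (0,b): −0.31·log₂0.31 = 0.5238
  cell (1,a): −0.10·log₂0.10 = 0.3322
  cell (1,b): −0.12·log₂0.12 = 0.3671
  cell (2,a): −0.35·log₂0.35 = 0.5301
  cell (2,b): −0.06·log₂0.06 = 0.2435
Sum = 2.240 bits.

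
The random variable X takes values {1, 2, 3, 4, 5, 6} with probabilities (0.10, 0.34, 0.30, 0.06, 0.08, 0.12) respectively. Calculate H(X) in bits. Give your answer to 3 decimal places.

2.285 bits

H(X) = −Σ p·log₂ p.
  −(0.10)·log₂(0.10) = 0.3322
  −(0.34)·log₂(0.34) = 0.5292
  −(0.30)·log₂(0.30) = 0.5211
  −(0.06)·log₂(0.06) = 0.2435
  −(0.08)·log₂(0.08) = 0.2915
  −(0.12)·log₂(0.12) = 0.3671
Sum: 0.3322 + 0.5292 + 0.5211 + 0.2435 + 0.2915 + 0.3671 = 2.285 bits.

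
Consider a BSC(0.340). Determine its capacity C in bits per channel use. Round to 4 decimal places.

Binary symmetric channel: C = 1 − h₂(ε) where h₂ is the binary entropy function.
h₂(0.340) = −0.340·log₂0.340 − 0.660·log₂0.660 = 0.9248.
C = 1 − 0.9248 = 0.0752 bits per channel use.

0.0752 bits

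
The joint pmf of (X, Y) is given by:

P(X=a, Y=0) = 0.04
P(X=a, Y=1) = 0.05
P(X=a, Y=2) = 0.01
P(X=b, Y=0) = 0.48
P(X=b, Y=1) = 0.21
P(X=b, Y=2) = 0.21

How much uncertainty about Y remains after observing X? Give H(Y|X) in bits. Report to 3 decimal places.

Chain rule: H(Y|X) = H(X,Y) − H(X).
Marginals: p(X) = (0.1000, 0.9000), p(Y) = (0.5200, 0.2600, 0.2200).
H(X,Y) = 1.9222 bits; H(X) = 0.4690 bits.
H(Y|X) = 1.9222 − 0.4690 = 1.453 bits.

1.453 bits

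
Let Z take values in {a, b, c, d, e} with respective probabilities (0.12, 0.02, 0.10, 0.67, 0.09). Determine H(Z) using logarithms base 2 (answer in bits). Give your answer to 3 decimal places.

H(Z) = −Σ p·log₂ p.
  −(0.12)·log₂(0.12) = 0.3671
  −(0.02)·log₂(0.02) = 0.1129
  −(0.10)·log₂(0.10) = 0.3322
  −(0.67)·log₂(0.67) = 0.3871
  −(0.09)·log₂(0.09) = 0.3127
Sum: 0.3671 + 0.1129 + 0.3322 + 0.3871 + 0.3127 = 1.512 bits.

1.512 bits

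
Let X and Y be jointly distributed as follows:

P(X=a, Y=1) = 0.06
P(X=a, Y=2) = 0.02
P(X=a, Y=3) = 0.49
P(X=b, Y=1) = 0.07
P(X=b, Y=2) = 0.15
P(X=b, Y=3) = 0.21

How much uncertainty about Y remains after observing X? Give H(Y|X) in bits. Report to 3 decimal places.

Marginals: p(X) = (0.5700, 0.4300), p(Y) = (0.1300, 0.1700, 0.7000).
H(Y|X) = Σ p(X) · H(Y|X=·).
  X=a: p=0.5700, H(Y|X=a) = 0.6990
  X=b: p=0.4300, H(Y|X=b) = 1.4613
Weighted sum = 1.027 bits.

1.027 bits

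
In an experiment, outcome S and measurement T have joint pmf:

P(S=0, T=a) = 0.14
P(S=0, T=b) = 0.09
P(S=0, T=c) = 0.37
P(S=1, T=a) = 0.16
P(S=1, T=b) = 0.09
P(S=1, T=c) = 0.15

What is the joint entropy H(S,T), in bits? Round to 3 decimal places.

2.387 bits

H(S,T) = −Σ p(x,y)·log₂ p(x,y) over all 6 cells.
  cell (0,a): −0.14·log₂0.14 = 0.3971
  cell (0,b): −0.09·log₂0.09 = 0.3127
  cell (0,c): −0.37·log₂0.37 = 0.5307
  cell (1,a): −0.16·log₂0.16 = 0.4230
  cell (1,b): −0.09·log₂0.09 = 0.3127
  cell (1,c): −0.15·log₂0.15 = 0.4105
Sum = 2.387 bits.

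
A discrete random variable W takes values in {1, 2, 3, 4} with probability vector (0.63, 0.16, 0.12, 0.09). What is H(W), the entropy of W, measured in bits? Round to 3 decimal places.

H(W) = −Σ p·log₂ p.
  −(0.63)·log₂(0.63) = 0.4199
  −(0.16)·log₂(0.16) = 0.4230
  −(0.12)·log₂(0.12) = 0.3671
  −(0.09)·log₂(0.09) = 0.3127
Sum: 0.4199 + 0.4230 + 0.3671 + 0.3127 = 1.523 bits.

1.523 bits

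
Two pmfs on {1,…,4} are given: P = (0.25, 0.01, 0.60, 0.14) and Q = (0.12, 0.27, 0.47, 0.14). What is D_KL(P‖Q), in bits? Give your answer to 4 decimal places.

0.4286 bits

D(P‖Q) = Σ p·log₂(p/q).
  0.25·log₂(0.25/0.12) = 0.26472
  0.01·log₂(0.01/0.27) = -0.04755
  0.60·log₂(0.60/0.47) = 0.21138
  0.14·log₂(0.14/0.14) = 0.00000
D(P‖Q) = 0.4286 bits.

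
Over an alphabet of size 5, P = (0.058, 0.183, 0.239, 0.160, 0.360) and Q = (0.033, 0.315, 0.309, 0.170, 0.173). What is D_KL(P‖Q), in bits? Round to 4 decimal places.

D(P‖Q) = Σ p·log₂(p/q).
  0.058·log₂(0.058/0.033) = 0.04719
  0.183·log₂(0.183/0.315) = -0.14338
  0.239·log₂(0.239/0.309) = -0.08857
  0.160·log₂(0.160/0.170) = -0.01399
  0.360·log₂(0.360/0.173) = 0.38060
D(P‖Q) = 0.1818 bits.

0.1818 bits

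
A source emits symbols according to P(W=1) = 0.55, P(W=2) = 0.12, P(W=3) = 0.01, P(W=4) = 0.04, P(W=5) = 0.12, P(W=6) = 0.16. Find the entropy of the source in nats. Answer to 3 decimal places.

H(W) = −Σ p·ln p.
  −(0.55)·ln(0.55) = 0.3288
  −(0.12)·ln(0.12) = 0.2544
  −(0.01)·ln(0.01) = 0.0461
  −(0.04)·ln(0.04) = 0.1288
  −(0.12)·ln(0.12) = 0.2544
  −(0.16)·ln(0.16) = 0.2932
Sum: 0.3288 + 0.2544 + 0.0461 + 0.1288 + 0.2544 + 0.2932 = 1.306 nats.

1.306 nats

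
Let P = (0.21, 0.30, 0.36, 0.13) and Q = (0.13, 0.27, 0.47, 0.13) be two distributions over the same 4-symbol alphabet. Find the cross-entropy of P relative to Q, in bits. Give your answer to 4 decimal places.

H(P,Q) = −Σ p·log₂ q.
  −0.21·log₂(0.13) = 0.61812
  −0.30·log₂(0.27) = 0.56669
  −0.36·log₂(0.47) = 0.39214
  −0.13·log₂(0.13) = 0.38264
H(P,Q) = 1.9596 bits.

1.9596 bits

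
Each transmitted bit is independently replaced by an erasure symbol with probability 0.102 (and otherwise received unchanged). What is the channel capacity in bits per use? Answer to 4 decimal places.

Binary erasure channel: capacity C = 1 − ε.
C = 1 − 0.102 = 0.8980 bits per channel use.

0.8980 bits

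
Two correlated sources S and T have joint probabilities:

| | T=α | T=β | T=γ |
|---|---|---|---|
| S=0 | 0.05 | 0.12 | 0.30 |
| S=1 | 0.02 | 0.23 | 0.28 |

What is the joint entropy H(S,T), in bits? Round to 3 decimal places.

H(S,T) = −Σ p(x,y)·log₂ p(x,y) over all 6 cells.
  cell (0,α): −0.05·log₂0.05 = 0.2161
  cell (0,β): −0.12·log₂0.12 = 0.3671
  cell (0,γ): −0.30·log₂0.30 = 0.5211
  cell (1,α): −0.02·log₂0.02 = 0.1129
  cell (1,β): −0.23·log₂0.23 = 0.4877
  cell (1,γ): −0.28·log₂0.28 = 0.5142
Sum = 2.219 bits.

2.219 bits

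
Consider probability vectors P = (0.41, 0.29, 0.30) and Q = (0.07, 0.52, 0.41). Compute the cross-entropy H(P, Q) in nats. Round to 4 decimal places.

H(P,Q) = −Σ p·ln q.
  −0.41·ln(0.07) = 1.09030
  −0.29·ln(0.52) = 0.18964
  −0.30·ln(0.41) = 0.26748
H(P,Q) = 1.5474 nats.

1.5474 nats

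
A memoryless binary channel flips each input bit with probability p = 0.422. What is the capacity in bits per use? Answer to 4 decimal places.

Binary symmetric channel: C = 1 − h₂(ε) where h₂ is the binary entropy function.
h₂(0.422) = −0.422·log₂0.422 − 0.578·log₂0.578 = 0.9824.
C = 1 − 0.9824 = 0.0176 bits per channel use.

0.0176 bits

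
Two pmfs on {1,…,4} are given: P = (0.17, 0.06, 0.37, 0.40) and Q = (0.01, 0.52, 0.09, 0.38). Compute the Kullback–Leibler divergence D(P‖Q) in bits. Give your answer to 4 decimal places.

D(P‖Q) = Σ p·log₂(p/q).
  0.17·log₂(0.17/0.01) = 0.69487
  0.06·log₂(0.06/0.52) = -0.18693
  0.37·log₂(0.37/0.09) = 0.75463
  0.40·log₂(0.40/0.38) = 0.02960
D(P‖Q) = 1.2922 bits.

1.2922 bits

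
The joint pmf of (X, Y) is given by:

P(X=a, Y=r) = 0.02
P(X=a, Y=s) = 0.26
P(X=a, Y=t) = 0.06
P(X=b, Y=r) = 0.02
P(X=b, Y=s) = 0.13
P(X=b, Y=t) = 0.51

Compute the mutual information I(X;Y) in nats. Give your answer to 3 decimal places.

0.173 nats

Marginals: p(X) = (0.3400, 0.6600), p(Y) = (0.0400, 0.3900, 0.5700).
I(X;Y) = H(X) + H(Y) − H(X,Y).
H(X) = 0.6410, H(Y) = 0.8164, H(X,Y) = 1.2842.
I(X;Y) = 0.6410 + 0.8164 − 1.2842 = 0.173 nats.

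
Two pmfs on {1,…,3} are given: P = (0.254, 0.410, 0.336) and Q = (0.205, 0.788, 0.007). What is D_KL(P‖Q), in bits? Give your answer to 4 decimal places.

1.5686 bits

D(P‖Q) = Σ p·log₂(p/q).
  0.254·log₂(0.254/0.205) = 0.07854
  0.410·log₂(0.410/0.788) = -0.38645
  0.336·log₂(0.336/0.007) = 1.87655
D(P‖Q) = 1.5686 bits.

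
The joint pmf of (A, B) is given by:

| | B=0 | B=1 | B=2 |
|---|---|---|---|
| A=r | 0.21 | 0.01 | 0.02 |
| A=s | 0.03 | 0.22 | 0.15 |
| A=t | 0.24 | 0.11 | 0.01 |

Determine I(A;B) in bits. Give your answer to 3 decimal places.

0.430 bits

Marginals: p(A) = (0.2400, 0.4000, 0.3600), p(B) = (0.4800, 0.3400, 0.1800).
I(A;B) = Σ p(x,y)·log₂[p(x,y)/(p(x)p(y))].
  (r,0): 0.21·log₂(1.8229) = 0.1819
  (r,1): 0.01·log₂(0.1225) = -0.0303
  (r,2): 0.02·log₂(0.4630) = -0.0222
  (s,0): 0.03·log₂(0.1562) = -0.0803
  (s,1): 0.22·log₂(1.6176) = 0.1527
  (s,2): 0.15·log₂(2.0833) = 0.1588
  (t,0): 0.24·log₂(1.3889) = 0.1137
  (t,1): 0.11·log₂(0.8987) = -0.0170
  (t,2): 0.01·log₂(0.1543) = -0.0270
Sum = 0.430 bits.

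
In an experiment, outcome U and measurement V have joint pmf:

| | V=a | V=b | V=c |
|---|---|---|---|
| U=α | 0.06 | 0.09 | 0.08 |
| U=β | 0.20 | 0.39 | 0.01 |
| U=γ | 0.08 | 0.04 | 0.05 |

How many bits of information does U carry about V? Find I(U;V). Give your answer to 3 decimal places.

0.180 bits

Marginals: p(U) = (0.2300, 0.6000, 0.1700), p(V) = (0.3400, 0.5200, 0.1400).
I(U;V) = H(U) + H(V) − H(U,V).
H(U) = 1.3644, H(V) = 1.4169, H(U,V) = 2.6017.
I(U;V) = 1.3644 + 1.4169 − 2.6017 = 0.180 bits.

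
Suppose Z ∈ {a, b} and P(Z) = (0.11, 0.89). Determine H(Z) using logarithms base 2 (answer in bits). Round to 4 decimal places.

0.4999 bits

H(Z) = −Σ p·log₂ p.
  −(0.11)·log₂(0.11) = 0.35029
  −(0.89)·log₂(0.89) = 0.14963
Sum: 0.35029 + 0.14963 = 0.4999 bits.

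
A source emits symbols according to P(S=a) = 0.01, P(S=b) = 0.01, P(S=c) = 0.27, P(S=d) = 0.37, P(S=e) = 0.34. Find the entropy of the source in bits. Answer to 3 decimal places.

H(S) = −Σ p·log₂ p.
  −(0.01)·log₂(0.01) = 0.0664
  −(0.01)·log₂(0.01) = 0.0664
  −(0.27)·log₂(0.27) = 0.5100
  −(0.37)·log₂(0.37) = 0.5307
  −(0.34)·log₂(0.34) = 0.5292
Sum: 0.0664 + 0.0664 + 0.5100 + 0.5307 + 0.5292 = 1.703 bits.

1.703 bits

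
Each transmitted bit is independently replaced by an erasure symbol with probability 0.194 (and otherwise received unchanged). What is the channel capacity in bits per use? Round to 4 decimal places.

Binary erasure channel: capacity C = 1 − ε.
C = 1 − 0.194 = 0.8060 bits per channel use.

0.8060 bits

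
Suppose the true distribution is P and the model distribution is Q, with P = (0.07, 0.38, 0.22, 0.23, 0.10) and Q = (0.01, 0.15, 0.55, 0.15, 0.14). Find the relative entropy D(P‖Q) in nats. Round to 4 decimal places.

0.3525 nats

D(P‖Q) = Σ p·ln(p/q).
  0.07·ln(0.07/0.01) = 0.13621
  0.38·ln(0.38/0.15) = 0.35322
  0.22·ln(0.22/0.55) = -0.20158
  0.23·ln(0.23/0.15) = 0.09831
  0.10·ln(0.10/0.14) = -0.03365
D(P‖Q) = 0.3525 nats.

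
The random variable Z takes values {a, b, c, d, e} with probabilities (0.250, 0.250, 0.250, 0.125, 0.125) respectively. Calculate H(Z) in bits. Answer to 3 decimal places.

2.250 bits

H(Z) = −Σ p·log₂ p.
  −(0.250)·log₂(0.250) = 0.5000
  −(0.250)·log₂(0.250) = 0.5000
  −(0.250)·log₂(0.250) = 0.5000
  −(0.125)·log₂(0.125) = 0.3750
  −(0.125)·log₂(0.125) = 0.3750
Sum: 0.5000 + 0.5000 + 0.5000 + 0.3750 + 0.3750 = 2.250 bits.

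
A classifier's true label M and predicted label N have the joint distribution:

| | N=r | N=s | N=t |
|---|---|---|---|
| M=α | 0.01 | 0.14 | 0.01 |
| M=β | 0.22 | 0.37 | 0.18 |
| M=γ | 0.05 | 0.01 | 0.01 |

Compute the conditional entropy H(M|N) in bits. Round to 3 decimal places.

0.866 bits

Marginals: p(M) = (0.1600, 0.7700, 0.0700), p(N) = (0.2800, 0.5200, 0.2000).
H(M|N) = Σ p(N) · H(M|N=·).
  N=r: p=0.2800, H(M|N=r) = 0.8889
  N=s: p=0.5200, H(M|N=s) = 0.9687
  N=t: p=0.2000, H(M|N=t) = 0.5690
Weighted sum = 0.866 bits.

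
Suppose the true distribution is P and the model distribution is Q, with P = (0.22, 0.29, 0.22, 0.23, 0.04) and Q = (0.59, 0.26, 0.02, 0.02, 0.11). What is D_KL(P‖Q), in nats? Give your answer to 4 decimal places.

0.8635 nats

D(P‖Q) = Σ p·ln(p/q).
  0.22·ln(0.22/0.59) = -0.21703
  0.29·ln(0.29/0.26) = 0.03167
  0.22·ln(0.22/0.02) = 0.52754
  0.23·ln(0.23/0.02) = 0.56174
  0.04·ln(0.04/0.11) = -0.04046
D(P‖Q) = 0.8635 nats.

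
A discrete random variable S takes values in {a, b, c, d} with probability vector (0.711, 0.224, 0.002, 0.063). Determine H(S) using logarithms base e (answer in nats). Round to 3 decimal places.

H(S) = −Σ p·ln p.
  −(0.711)·ln(0.711) = 0.2425
  −(0.224)·ln(0.224) = 0.3351
  −(0.002)·ln(0.002) = 0.0124
  −(0.063)·ln(0.063) = 0.1742
Sum: 0.2425 + 0.3351 + 0.0124 + 0.1742 = 0.764 nats.

0.764 nats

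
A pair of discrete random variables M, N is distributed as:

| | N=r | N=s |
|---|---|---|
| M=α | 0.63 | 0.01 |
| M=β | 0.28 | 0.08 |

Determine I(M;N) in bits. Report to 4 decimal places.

0.0870 bits

Marginals: p(M) = (0.6400, 0.3600), p(N) = (0.9100, 0.0900).
I(M;N) = Σ p(x,y)·log₂[p(x,y)/(p(x)p(y))].
  (α,r): 0.63·log₂(1.0817) = 0.07141
  (α,s): 0.01·log₂(0.1736) = -0.02526
  (β,r): 0.28·log₂(0.8547) = -0.06342
  (β,s): 0.08·log₂(2.4691) = 0.10432
Sum = 0.0870 bits.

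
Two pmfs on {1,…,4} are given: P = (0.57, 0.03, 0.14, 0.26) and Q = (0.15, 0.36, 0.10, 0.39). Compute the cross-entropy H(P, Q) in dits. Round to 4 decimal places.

H(P,Q) = −Σ p·log₁₀ q.
  −0.57·log₁₀(0.15) = 0.46963
  −0.03·log₁₀(0.36) = 0.01331
  −0.14·log₁₀(0.10) = 0.14000
  −0.26·log₁₀(0.39) = 0.10632
H(P,Q) = 0.7293 dits.

0.7293 dits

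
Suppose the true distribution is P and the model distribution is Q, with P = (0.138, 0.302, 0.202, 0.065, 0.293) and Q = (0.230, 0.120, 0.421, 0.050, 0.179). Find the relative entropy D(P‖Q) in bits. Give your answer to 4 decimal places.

D(P‖Q) = Σ p·log₂(p/q).
  0.138·log₂(0.138/0.230) = -0.10170
  0.302·log₂(0.302/0.120) = 0.40212
  0.202·log₂(0.202/0.421) = -0.21401
  0.065·log₂(0.065/0.050) = 0.02460
  0.293·log₂(0.293/0.179) = 0.20831
D(P‖Q) = 0.3193 bits.

0.3193 bits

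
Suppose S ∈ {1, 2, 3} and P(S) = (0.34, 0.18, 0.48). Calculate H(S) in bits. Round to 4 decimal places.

H(S) = −Σ p·log₂ p.
  −(0.34)·log₂(0.34) = 0.52917
  −(0.18)·log₂(0.18) = 0.44531
  −(0.48)·log₂(0.48) = 0.50827
Sum: 0.52917 + 0.44531 + 0.50827 = 1.4828 bits.

1.4828 bits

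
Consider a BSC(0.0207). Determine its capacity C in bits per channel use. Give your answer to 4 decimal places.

0.8546 bits

Binary symmetric channel: C = 1 − h₂(ε) where h₂ is the binary entropy function.
h₂(0.0207) = −0.0207·log₂0.0207 − 0.9793·log₂0.9793 = 0.1454.
C = 1 − 0.1454 = 0.8546 bits per channel use.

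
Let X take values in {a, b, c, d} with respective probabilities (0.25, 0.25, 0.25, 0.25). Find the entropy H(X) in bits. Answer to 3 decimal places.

2.000 bits

H(X) = −Σ p·log₂ p.
  −(0.25)·log₂(0.25) = 0.5000
  −(0.25)·log₂(0.25) = 0.5000
  −(0.25)·log₂(0.25) = 0.5000
  −(0.25)·log₂(0.25) = 0.5000
Sum: 0.5000 + 0.5000 + 0.5000 + 0.5000 = 2.000 bits.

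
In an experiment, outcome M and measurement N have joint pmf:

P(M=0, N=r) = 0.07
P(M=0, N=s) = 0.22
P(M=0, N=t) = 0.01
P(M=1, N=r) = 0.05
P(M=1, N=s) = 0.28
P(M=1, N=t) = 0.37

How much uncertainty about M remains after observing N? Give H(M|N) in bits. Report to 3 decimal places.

0.679 bits

Chain rule: H(M|N) = H(M,N) − H(N).
Marginals: p(M) = (0.3000, 0.7000), p(N) = (0.1200, 0.5000, 0.3800).
H(M,N) = 2.0766 bits; H(N) = 1.3975 bits.
H(M|N) = 2.0766 − 1.3975 = 0.679 bits.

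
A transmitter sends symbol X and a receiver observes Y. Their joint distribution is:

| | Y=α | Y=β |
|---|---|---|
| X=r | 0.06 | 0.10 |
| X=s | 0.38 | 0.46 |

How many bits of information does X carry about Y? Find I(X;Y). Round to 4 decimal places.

Marginals: p(X) = (0.1600, 0.8400), p(Y) = (0.4400, 0.5600).
I(X;Y) = Σ p(x,y)·log₂[p(x,y)/(p(x)p(y))].
  (r,α): 0.06·log₂(0.8523) = -0.01384
  (r,β): 0.10·log₂(1.1161) = 0.01584
  (s,α): 0.38·log₂(1.0281) = 0.01521
  (s,β): 0.46·log₂(0.9779) = -0.01484
Sum = 0.0024 bits.

0.0024 bits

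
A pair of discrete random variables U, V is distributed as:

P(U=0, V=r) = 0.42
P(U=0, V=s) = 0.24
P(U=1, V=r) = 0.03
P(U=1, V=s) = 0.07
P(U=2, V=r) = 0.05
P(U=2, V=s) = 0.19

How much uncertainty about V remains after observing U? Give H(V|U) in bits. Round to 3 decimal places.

Chain rule: H(V|U) = H(U,V) − H(U).
Marginals: p(U) = (0.6600, 0.1000, 0.2400), p(V) = (0.5000, 0.5000).
H(U,V) = 2.1114 bits; H(U) = 1.2220 bits.
H(V|U) = 2.1114 − 1.2220 = 0.889 bits.

0.889 bits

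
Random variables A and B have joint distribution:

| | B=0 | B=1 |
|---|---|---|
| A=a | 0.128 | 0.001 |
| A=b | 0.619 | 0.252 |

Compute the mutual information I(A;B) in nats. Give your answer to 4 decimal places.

Marginals: p(A) = (0.1290, 0.8710), p(B) = (0.7470, 0.2530).
I(A;B) = H(A) + H(B) − H(A,B).
H(A) = 0.3845, H(B) = 0.5656, H(A,B) = 0.9143.
I(A;B) = 0.3845 + 0.5656 − 0.9143 = 0.0358 nats.

0.0358 nats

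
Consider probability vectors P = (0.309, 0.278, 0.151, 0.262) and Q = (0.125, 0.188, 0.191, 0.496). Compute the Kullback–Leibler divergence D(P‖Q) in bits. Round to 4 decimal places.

D(P‖Q) = Σ p·log₂(p/q).
  0.309·log₂(0.309/0.125) = 0.40345
  0.278·log₂(0.278/0.188) = 0.15689
  0.151·log₂(0.151/0.191) = -0.05119
  0.262·log₂(0.262/0.496) = -0.24124
D(P‖Q) = 0.2679 bits.

0.2679 bits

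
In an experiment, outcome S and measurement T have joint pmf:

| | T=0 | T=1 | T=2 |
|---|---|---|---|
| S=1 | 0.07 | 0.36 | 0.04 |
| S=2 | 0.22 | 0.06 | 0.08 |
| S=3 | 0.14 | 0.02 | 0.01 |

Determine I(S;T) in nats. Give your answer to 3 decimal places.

0.227 nats

Marginals: p(S) = (0.4700, 0.3600, 0.1700), p(T) = (0.4300, 0.4400, 0.1300).
I(S;T) = Σ p(x,y)·ln[p(x,y)/(p(x)p(y))].
  (1,0): 0.07·ln(0.3464) = -0.0742
  (1,1): 0.36·ln(1.7408) = 0.1996
  (1,2): 0.04·ln(0.6547) = -0.0169
  (2,0): 0.22·ln(1.4212) = 0.0773
  (2,1): 0.06·ln(0.3788) = -0.0582
  (2,2): 0.08·ln(1.7094) = 0.0429
  (3,0): 0.14·ln(1.9152) = 0.0910
  (3,1): 0.02·ln(0.2674) = -0.0264
  (3,2): 0.01·ln(0.4525) = -0.0079
Sum = 0.227 nats.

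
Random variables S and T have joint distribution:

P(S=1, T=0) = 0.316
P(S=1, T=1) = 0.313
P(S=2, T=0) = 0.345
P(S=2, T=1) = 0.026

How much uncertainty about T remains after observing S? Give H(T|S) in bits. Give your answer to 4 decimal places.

Marginals: p(S) = (0.6290, 0.3710), p(T) = (0.6610, 0.3390).
H(T|S) = Σ p(S) · H(T|S=·).
  S=1: p=0.6290, H(T|S=1) = 1.0000
  S=2: p=0.3710, H(T|S=2) = 0.3662
Weighted sum = 0.7649 bits.

0.7649 bits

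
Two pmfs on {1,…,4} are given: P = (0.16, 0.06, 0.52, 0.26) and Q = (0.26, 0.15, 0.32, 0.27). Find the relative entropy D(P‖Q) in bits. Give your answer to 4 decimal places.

0.1587 bits

D(P‖Q) = Σ p·log₂(p/q).
  0.16·log₂(0.16/0.26) = -0.11207
  0.06·log₂(0.06/0.15) = -0.07932
  0.52·log₂(0.52/0.32) = 0.36423
  0.26·log₂(0.26/0.27) = -0.01416
D(P‖Q) = 0.1587 bits.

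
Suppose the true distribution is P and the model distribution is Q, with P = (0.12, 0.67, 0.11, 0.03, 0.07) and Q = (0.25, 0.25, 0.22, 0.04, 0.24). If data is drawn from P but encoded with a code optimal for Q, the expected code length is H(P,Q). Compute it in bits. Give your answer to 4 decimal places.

2.1037 bits

H(P,Q) = −Σ p·log₂ q.
  −0.12·log₂(0.25) = 0.24000
  −0.67·log₂(0.25) = 1.34000
  −0.11·log₂(0.22) = 0.24029
  −0.03·log₂(0.04) = 0.13932
  −0.07·log₂(0.24) = 0.14412
H(P,Q) = 2.1037 bits.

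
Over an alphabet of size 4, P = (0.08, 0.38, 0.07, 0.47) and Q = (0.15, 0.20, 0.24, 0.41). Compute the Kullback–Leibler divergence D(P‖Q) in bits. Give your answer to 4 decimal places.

0.2475 bits

D(P‖Q) = Σ p·log₂(p/q).
  0.08·log₂(0.08/0.15) = -0.07255
  0.38·log₂(0.38/0.20) = 0.35188
  0.07·log₂(0.07/0.24) = -0.12443
  0.47·log₂(0.47/0.41) = 0.09261
D(P‖Q) = 0.2475 bits.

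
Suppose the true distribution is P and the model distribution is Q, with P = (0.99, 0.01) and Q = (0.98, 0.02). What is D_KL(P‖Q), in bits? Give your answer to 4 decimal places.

D(P‖Q) = Σ p·log₂(p/q).
  0.99·log₂(0.99/0.98) = 0.01450
  0.01·log₂(0.01/0.02) = -0.01000
D(P‖Q) = 0.0045 bits.

0.0045 bits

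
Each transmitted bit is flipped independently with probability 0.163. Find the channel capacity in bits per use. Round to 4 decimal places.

Binary symmetric channel: C = 1 − h₂(ε) where h₂ is the binary entropy function.
h₂(0.163) = −0.163·log₂0.163 − 0.837·log₂0.837 = 0.6414.
C = 1 − 0.6414 = 0.3586 bits per channel use.

0.3586 bits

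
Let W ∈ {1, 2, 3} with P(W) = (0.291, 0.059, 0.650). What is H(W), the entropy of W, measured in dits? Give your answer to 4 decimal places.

H(W) = −Σ p·log₁₀ p.
  −(0.291)·log₁₀(0.291) = 0.15601
  −(0.059)·log₁₀(0.059) = 0.07252
  −(0.650)·log₁₀(0.650) = 0.12161
Sum: 0.15601 + 0.07252 + 0.12161 = 0.3501 dits.

0.3501 dits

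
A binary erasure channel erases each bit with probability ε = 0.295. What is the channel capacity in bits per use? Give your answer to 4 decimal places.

0.7050 bits

Binary erasure channel: capacity C = 1 − ε.
C = 1 − 0.295 = 0.7050 bits per channel use.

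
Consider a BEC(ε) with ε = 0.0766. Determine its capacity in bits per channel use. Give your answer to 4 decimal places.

Binary erasure channel: capacity C = 1 − ε.
C = 1 − 0.0766 = 0.9234 bits per channel use.

0.9234 bits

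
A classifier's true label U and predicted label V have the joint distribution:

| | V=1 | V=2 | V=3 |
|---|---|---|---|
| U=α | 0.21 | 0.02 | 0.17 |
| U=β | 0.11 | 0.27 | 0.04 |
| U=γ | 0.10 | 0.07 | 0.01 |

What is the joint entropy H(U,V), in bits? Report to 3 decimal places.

2.734 bits

H(U,V) = −Σ p(x,y)·log₂ p(x,y) over all 9 cells.
  cell (α,1): −0.21·log₂0.21 = 0.4728
  cell (α,2): −0.02·log₂0.02 = 0.1129
  cell (α,3): −0.17·log₂0.17 = 0.4346
  cell (β,1): −0.11·log₂0.11 = 0.3503
  cell (β,2): −0.27·log₂0.27 = 0.5100
  cell (β,3): −0.04·log₂0.04 = 0.1858
  cell (γ,1): −0.10·log₂0.10 = 0.3322
  cell (γ,2): −0.07·log₂0.07 = 0.2686
  cell (γ,3): −0.01·log₂0.01 = 0.0664
Sum = 2.734 bits.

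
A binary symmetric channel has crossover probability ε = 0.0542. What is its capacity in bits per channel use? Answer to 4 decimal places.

0.6960 bits

Binary symmetric channel: C = 1 − h₂(ε) where h₂ is the binary entropy function.
h₂(0.0542) = −0.0542·log₂0.0542 − 0.9458·log₂0.9458 = 0.3040.
C = 1 − 0.3040 = 0.6960 bits per channel use.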